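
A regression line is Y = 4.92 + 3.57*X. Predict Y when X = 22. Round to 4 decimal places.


Substitute X = 22 into the equation:
Y = 4.92 + 3.57 * 22 = 4.92 + 78.5400 = 83.4600.

83.4600


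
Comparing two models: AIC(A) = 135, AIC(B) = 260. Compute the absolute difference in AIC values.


Compute |135 - 260| = 125.
Model A has the smaller AIC.

125


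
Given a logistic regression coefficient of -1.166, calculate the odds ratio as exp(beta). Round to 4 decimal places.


Odds ratio = exp(beta) = exp(-1.166).
= 0.3116.

0.3116


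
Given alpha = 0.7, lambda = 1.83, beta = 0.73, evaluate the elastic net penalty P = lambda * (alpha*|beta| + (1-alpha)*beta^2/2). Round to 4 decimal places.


L1 component = 0.7 * |0.73| = 0.5110.
L2 component = 0.3 * 0.73^2 / 2 = 0.0799.
Penalty = 1.83 * (0.5110 + 0.0799) = 1.83 * 0.5909 = 1.0814.

1.0814


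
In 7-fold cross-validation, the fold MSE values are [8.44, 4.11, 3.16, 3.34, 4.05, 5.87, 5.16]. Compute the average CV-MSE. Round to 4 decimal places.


Sum of fold MSEs = 34.1300.
Average = 34.1300 / 7 = 4.8757.

4.8757


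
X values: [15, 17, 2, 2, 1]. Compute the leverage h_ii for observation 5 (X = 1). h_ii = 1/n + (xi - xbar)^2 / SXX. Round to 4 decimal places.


Compute xbar = 7.4000 with n = 5 observations.
SXX = 249.2000.
Leverage = 1/5 + (1 - 7.4000)^2/249.2000 = 0.3644.

0.3644


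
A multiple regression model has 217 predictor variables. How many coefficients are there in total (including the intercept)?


Total coefficients = number of predictors + 1 (for the intercept).
= 217 + 1 = 218.

218


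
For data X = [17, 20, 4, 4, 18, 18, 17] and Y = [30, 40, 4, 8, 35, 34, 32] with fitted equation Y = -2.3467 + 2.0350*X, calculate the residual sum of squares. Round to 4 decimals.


Predicted values from Y = -2.3467 + 2.0350*X.
Residuals: [-2.2483, 1.6467, -1.7933, 2.2067, 0.7167, -0.2833, -0.2483].
SSres = 16.5075.

16.5075


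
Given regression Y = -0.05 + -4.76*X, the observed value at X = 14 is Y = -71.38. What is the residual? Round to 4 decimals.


Compute yhat = -0.05 + (-4.76)(14) = -66.6900.
Residual = actual - predicted = -71.38 - -66.6900 = -4.6900.

-4.6900


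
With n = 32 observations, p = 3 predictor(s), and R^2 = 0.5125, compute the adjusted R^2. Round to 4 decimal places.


Adjusted R^2 = 1 - (1 - R^2) * (n-1)/(n-p-1).
(1 - R^2) = 0.4875.
(n-1)/(n-p-1) = 31/28.
(1 - R^2) * (n-1) = 0.4875 * 31 = 15.1125.
Divide by (n-p-1): 15.1125 / 28 = 0.5397.
Adj R^2 = 1 - 0.5397 = 0.4603.

0.4603


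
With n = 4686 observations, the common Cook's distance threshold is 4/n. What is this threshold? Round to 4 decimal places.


Using the rule of thumb:
Threshold = 4 / 4686 = 0.0009.

0.0009


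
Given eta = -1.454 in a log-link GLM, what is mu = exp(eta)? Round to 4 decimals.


Apply the inverse link:
mu = e^-1.454 = 0.2336.

0.2336


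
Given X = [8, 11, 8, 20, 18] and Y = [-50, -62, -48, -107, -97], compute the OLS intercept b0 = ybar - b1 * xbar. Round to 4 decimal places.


First find the slope: b1 = -4.8438.
Means: xbar = 13.0000, ybar = -72.8000.
b0 = ybar - b1 * xbar = -72.8000 - -4.8438 * 13.0000 = -9.8313.

-9.8313


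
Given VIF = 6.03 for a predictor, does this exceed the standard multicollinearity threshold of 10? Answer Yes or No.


The threshold is 10.
VIF = 6.03 is < 10.
Multicollinearity indication: No.

No


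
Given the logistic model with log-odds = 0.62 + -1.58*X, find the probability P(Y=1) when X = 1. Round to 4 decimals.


z = 0.62 + -1.58 * 1 = -0.9600.
Sigmoid: P = 1 / (1 + exp(0.9600)) = 0.2769.

0.2769


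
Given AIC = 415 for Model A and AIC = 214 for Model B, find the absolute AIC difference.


|AIC_A - AIC_B| = |415 - 214| = 201.
Model B is preferred (lower AIC).

201


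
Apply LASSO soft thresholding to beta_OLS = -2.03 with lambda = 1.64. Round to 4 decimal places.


Absolute value: |-2.03| = 2.03.
Compare to lambda = 1.64.
Since |beta| > lambda, coefficient = sign(beta)*(|beta| - lambda) = -0.3900.

-0.3900


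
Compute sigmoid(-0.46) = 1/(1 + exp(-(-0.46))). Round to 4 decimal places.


Compute exp(0.4600) = 1.5841.
Sigmoid = 1 / (1 + 1.5841) = 1 / 2.5841 = 0.3870.

0.3870


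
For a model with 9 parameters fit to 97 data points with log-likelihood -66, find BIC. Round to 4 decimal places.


Compute k*ln(n) = 9*ln(97) = 9*4.574711 = 41.172399.
Then -2*loglik = 132.
BIC = 41.172399 + 132 = 173.172399, which rounds to 173.1724.

173.1724


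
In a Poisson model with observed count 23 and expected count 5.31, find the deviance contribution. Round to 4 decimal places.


y/mu = 23/5.31 = 4.331450 (approx.), and ln(23/5.31) = 1.465902.
y * ln(y/mu) = 23 * 1.465902 = 33.715746.
y - mu = 17.69.
D = 2 * (33.715746 - 17.69) = 32.051492, which rounds to 32.0515.

32.0515


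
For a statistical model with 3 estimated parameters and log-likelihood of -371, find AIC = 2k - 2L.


AIC = 2*3 - 2*(-371).
= 6 + 742 = 748.

748


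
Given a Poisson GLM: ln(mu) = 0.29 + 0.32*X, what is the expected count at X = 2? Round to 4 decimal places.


eta = 0.29 + 0.32 * 2 = 0.9300.
mu = exp(0.9300) = 2.5345.

2.5345


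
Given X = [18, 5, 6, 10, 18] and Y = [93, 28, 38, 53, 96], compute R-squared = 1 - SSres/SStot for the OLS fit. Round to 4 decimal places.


The fitted line is Y = 5.1156 + 4.9548*X.
SSres = 20.8744, SStot = 3929.2000.
R^2 = 1 - SSres/SStot = 0.9947.

0.9947


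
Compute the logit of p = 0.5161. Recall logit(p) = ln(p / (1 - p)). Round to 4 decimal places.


Compute the odds: 0.5161/0.4839 = 1.0665.
Take the natural log: ln(1.0665) = 0.0644.

0.0644


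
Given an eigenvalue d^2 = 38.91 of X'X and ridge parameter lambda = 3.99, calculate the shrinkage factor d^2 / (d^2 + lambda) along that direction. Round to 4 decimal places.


Denominator = d^2 + lambda = 38.91 + 3.99 = 42.9000.
Shrinkage = 38.91 / 42.9000 = 0.9070.

0.9070


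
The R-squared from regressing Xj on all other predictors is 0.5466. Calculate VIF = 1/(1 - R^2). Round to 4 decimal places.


Using VIF = 1/(1 - R^2_j):
1 - 0.5466 = 0.4534.
VIF = 2.2056.

2.2056


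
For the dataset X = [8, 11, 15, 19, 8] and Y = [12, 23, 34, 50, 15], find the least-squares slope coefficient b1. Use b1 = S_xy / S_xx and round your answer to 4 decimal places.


Calculate xbar = 12.2000, ybar = 26.8000.
S_xx = 90.8000, S_xy = 294.2000.
Using b1 = S_xy / S_xx = 294.2000 / 90.8000, we get b1 = 3.2401.

3.2401


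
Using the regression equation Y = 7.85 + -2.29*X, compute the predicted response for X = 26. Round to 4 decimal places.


Predicted value:
Y = 7.85 + (-2.29)(26) = 7.85 + -59.5400 = -51.6900.

-51.6900


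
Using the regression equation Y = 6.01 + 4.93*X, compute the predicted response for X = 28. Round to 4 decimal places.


Plug X = 28 into Y = 6.01 + 4.93*X:
Y = 6.01 + 138.0400 = 144.0500.

144.0500


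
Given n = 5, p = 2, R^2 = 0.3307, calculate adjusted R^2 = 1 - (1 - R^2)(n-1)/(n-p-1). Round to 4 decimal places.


Using the formula:
(1 - 0.3307) = 0.6693.
Multiply by 4/2: 0.6693 * 4 = 2.6772, then 2.6772 / 2 = 1.3386.
Adj R^2 = 1 - 1.3386 = -0.3386.

-0.3386


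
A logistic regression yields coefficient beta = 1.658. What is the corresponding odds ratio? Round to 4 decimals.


The odds ratio is computed as:
OR = e^(1.658) = 5.2488.

5.2488


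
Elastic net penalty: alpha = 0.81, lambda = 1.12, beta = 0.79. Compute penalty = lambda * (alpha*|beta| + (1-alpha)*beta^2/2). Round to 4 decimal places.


alpha * |beta| = 0.81 * 0.79 = 0.6399.
(1-alpha) * beta^2/2 = 0.19 * 0.6241/2 = 0.0593.
Total = 1.12 * (0.6399 + 0.0593) = 0.7831.

0.7831


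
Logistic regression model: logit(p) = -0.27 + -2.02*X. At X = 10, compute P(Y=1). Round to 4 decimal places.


Compute z = -0.27 + (-2.02)(10) = -20.4700.
exp(-z) = 776261495.4068.
P = 1/(1 + 776261495.4068) = 0.0000.

0.0000


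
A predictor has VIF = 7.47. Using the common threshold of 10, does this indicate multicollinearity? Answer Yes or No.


The threshold is 10.
VIF = 7.47 is < 10.
Multicollinearity indication: No.

No


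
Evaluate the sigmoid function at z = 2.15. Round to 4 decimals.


exp(-2.1500) = 0.1165.
1 + exp(-z) = 1.1165.
sigmoid = 1/1.1165 = 0.8957.

0.8957


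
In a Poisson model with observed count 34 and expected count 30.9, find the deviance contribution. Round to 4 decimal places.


y/mu = 34/30.9 = 1.100324 (approx.), and ln(34/30.9) = 0.095604.
y * ln(y/mu) = 34 * 0.095604 = 3.250536.
y - mu = 3.1.
D = 2 * (3.250536 - 3.1) = 0.301072, which rounds to 0.3011.

0.3011


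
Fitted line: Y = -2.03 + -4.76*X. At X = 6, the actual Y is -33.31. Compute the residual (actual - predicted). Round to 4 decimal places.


Predicted = -2.03 + -4.76 * 6 = -30.5900.
Residual = -33.31 - -30.5900 = -2.7200.

-2.7200


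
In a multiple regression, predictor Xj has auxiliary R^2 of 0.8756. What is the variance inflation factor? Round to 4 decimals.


Denominator: 1 - 0.8756 = 0.1244.
VIF = 1 / 0.1244 = 8.0386.

8.0386


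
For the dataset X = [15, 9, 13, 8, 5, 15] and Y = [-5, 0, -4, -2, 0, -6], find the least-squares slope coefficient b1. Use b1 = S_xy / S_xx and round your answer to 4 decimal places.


The sample means are xbar = 10.8333 and ybar = -2.8333.
Compute S_xx = 84.8333 and S_xy = -48.8333.
Slope b1 = S_xy / S_xx = -48.8333 / 84.8333 = -0.5756.

-0.5756


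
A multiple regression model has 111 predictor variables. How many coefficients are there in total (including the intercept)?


Total coefficients = number of predictors + 1 (for the intercept).
= 111 + 1 = 112.

112


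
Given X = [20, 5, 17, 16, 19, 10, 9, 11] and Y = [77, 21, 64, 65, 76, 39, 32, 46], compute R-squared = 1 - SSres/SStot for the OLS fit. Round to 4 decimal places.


After computing the OLS fit (b0=0.5901, b1=3.8811):
SSres = 37.1467, SStot = 3078.0000.
R^2 = 1 - 37.1467/3078.0000 = 0.9879.

0.9879


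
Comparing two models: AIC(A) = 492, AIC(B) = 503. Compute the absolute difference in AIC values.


Compute |492 - 503| = 11.
Model A has the smaller AIC.

11


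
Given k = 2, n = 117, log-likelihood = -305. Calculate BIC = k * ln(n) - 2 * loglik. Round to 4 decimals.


ln(117) = 4.762174.
k * ln(n) = 2 * 4.762174 = 9.524348.
-2L = 610.
BIC = 9.524348 + 610 = 619.524348, which rounds to 619.5243.

619.5243


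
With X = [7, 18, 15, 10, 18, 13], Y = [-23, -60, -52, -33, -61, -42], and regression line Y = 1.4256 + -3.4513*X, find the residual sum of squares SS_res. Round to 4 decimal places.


Predicted values from Y = 1.4256 + -3.4513*X.
Residuals: [-0.2665, 0.6978, -1.6561, 0.0874, -0.3022, 1.4413].
SSres = 5.4769.

5.4769


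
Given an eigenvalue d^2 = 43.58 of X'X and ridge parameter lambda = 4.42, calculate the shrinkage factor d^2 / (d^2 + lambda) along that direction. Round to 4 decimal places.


d^2 + lambda = 43.58 + 4.42 = 48.0000.
Shrinkage factor = 43.58/48.0000 = 0.9079.

0.9079


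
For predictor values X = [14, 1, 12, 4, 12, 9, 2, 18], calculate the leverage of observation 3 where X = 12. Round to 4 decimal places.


Compute xbar = 9.0000 with n = 8 observations.
SXX = 262.0000.
Leverage = 1/8 + (12 - 9.0000)^2/262.0000 = 0.1594.

0.1594


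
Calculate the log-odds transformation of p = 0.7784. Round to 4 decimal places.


1 - p = 0.2216.
p/(1-p) = 3.5126.
logit = ln(3.5126) = 1.2564.

1.2564


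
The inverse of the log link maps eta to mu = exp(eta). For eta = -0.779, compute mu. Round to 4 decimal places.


Apply the inverse link:
mu = e^-0.779 = 0.4589.

0.4589


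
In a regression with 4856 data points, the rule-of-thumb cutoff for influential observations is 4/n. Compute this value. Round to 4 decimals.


Using the rule of thumb:
Threshold = 4 / 4856 = 0.0008.

0.0008


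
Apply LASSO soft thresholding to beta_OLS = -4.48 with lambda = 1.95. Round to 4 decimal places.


Check: |-4.48| = 4.48 vs lambda = 1.95.
Since |beta| > lambda, coefficient = sign(beta)*(|beta| - lambda) = -2.5300.
Soft-thresholded coefficient = -2.5300.

-2.5300


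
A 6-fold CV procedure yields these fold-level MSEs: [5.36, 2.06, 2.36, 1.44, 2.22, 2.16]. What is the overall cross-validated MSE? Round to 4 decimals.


Total MSE across folds = 15.6000.
CV-MSE = 15.6000/6 = 2.6000.

2.6000


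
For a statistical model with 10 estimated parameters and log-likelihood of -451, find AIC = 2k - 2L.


AIC = 2*10 - 2*(-451).
= 20 + 902 = 922.

922


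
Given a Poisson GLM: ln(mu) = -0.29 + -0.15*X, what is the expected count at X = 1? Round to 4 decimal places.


Compute eta = -0.29 + -0.15 * 1 = -0.4400.
Apply inverse link: mu = e^-0.4400 = 0.6440.

0.6440


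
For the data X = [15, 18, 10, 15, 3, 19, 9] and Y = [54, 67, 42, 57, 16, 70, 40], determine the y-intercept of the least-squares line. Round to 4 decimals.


The slope is b1 = 3.2563.
Sample means are xbar = 12.7143 and ybar = 49.4286.
Intercept: b0 = 49.4286 - (3.2563)(12.7143) = 8.0273.

8.0273


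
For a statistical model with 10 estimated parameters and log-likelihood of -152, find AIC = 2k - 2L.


Compute:
2k = 2*10 = 20.
-2*loglik = -2*(-152) = 304.
AIC = 20 + 304 = 324.

324


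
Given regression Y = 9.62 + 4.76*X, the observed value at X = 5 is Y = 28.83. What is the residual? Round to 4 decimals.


Fitted value at X = 5 is yhat = 9.62 + 4.76*5 = 33.4200.
Residual = 28.83 - 33.4200 = -4.5900.

-4.5900


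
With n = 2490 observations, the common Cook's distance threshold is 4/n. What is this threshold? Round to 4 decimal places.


The threshold is 4/n.
4/2490 = 0.0016.

0.0016


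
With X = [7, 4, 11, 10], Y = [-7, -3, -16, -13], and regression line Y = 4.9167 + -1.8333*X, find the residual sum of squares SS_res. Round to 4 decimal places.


Predicted values from Y = 4.9167 + -1.8333*X.
Residuals: [0.9164, -0.5835, -0.7504, 0.4163].
SSres = 1.9167.

1.9167


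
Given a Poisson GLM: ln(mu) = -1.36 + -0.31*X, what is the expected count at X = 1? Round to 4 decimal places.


eta = -1.36 + -0.31 * 1 = -1.6700.
mu = exp(-1.6700) = 0.1882.

0.1882


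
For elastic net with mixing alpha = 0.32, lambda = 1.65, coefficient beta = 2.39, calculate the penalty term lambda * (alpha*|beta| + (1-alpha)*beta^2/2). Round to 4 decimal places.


alpha * |beta| = 0.32 * 2.39 = 0.7648.
(1-alpha) * beta^2/2 = 0.68 * 5.7121/2 = 1.9421.
Total = 1.65 * (0.7648 + 1.9421) = 4.4664.

4.4664


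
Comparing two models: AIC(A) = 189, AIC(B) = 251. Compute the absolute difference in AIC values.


Compute |189 - 251| = 62.
Model A has the smaller AIC.

62


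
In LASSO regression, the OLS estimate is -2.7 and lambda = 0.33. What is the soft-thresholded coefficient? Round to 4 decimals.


|beta_OLS| = 2.7.
lambda = 0.33.
Since |beta| > lambda, coefficient = sign(beta)*(|beta| - lambda) = -2.3700.
Result = -2.3700.

-2.3700


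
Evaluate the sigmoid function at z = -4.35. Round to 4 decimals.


exp(4.3500) = 77.4785.
1 + exp(-z) = 78.4785.
sigmoid = 1/78.4785 = 0.0127.

0.0127


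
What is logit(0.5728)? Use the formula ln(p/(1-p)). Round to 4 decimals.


Compute the odds: 0.5728/0.4272 = 1.3408.
Take the natural log: ln(1.3408) = 0.2933.

0.2933


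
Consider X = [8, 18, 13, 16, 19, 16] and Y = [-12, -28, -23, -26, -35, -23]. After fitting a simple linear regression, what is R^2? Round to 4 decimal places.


The fitted line is Y = 2.3125 + -1.7875*X.
SSres = 29.8875, SStot = 285.5000.
R^2 = 1 - SSres/SStot = 0.8953.

0.8953


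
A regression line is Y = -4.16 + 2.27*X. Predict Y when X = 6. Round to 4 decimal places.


Predicted value:
Y = -4.16 + (2.27)(6) = -4.16 + 13.6200 = 9.4600.

9.4600


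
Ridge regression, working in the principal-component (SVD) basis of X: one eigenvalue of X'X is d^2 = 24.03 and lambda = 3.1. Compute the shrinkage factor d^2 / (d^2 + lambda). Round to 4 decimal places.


Denominator = d^2 + lambda = 24.03 + 3.1 = 27.1300.
Shrinkage = 24.03 / 27.1300 = 0.8857.

0.8857


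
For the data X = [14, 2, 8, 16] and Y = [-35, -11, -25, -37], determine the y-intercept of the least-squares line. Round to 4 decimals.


First find the slope: b1 = -1.8667.
Means: xbar = 10.0000, ybar = -27.0000.
b0 = ybar - b1 * xbar = -27.0000 - -1.8667 * 10.0000 = -8.3333.

-8.3333


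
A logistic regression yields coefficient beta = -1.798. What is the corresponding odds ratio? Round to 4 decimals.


exp(-1.798) = 0.1656.
So the odds ratio is 0.1656.

0.1656


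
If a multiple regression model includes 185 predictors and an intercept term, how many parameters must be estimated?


Including the intercept, the model has 185 predictor coefficients + 1 intercept.
Total = 186.

186


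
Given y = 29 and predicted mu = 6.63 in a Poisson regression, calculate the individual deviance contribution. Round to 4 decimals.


y/mu = 29/6.63 = 4.374057 (approx.), and ln(29/6.63) = 1.475691.
y * ln(y/mu) = 29 * 1.475691 = 42.795039.
y - mu = 22.37.
D = 2 * (42.795039 - 22.37) = 40.850078, which rounds to 40.8501.

40.8501


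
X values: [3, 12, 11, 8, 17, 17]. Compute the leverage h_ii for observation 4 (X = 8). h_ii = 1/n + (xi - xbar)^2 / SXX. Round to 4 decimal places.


n = 6, xbar = 11.3333.
SXX = sum((xi - xbar)^2) = 145.3333.
h = 1/6 + (8 - 11.3333)^2 / 145.3333 = 0.2431.

0.2431


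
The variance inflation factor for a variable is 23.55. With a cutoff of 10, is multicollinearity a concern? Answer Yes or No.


Compare VIF = 23.55 to the threshold of 10.
23.55 >= 10, so the answer is Yes.

Yes


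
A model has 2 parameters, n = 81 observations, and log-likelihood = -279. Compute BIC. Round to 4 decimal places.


k * ln(n) = 2 * ln(81) = 2 * 4.394449 = 8.788898.
-2 * loglik = -2 * (-279) = 558.
BIC = 8.788898 + 558 = 566.788898, which rounds to 566.7889.

566.7889


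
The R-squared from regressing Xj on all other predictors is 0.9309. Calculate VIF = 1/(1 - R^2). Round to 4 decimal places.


Using VIF = 1/(1 - R^2_j):
1 - 0.9309 = 0.0691.
VIF = 14.4718.

14.4718


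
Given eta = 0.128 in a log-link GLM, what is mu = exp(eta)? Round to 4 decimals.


mu = exp(eta) = exp(0.128).
= 1.1366.

1.1366


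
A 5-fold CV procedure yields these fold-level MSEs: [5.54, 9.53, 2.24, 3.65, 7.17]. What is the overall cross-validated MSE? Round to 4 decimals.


Add all fold MSEs: 28.1300.
Divide by k = 5: 28.1300/5 = 5.6260.

5.6260


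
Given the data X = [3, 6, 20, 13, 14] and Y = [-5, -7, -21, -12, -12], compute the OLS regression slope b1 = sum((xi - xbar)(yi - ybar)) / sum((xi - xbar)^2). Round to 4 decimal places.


Calculate xbar = 11.2000, ybar = -11.4000.
S_xx = 182.8000, S_xy = -162.6000.
Using b1 = S_xy / S_xx = -162.6000 / 182.8000, we get b1 = -0.8895.

-0.8895


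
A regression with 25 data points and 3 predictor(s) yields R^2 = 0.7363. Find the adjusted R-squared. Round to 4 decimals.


Using the formula:
(1 - 0.7363) = 0.2637.
Multiply by 24/21: 0.2637 * 24 = 6.3288, then 6.3288 / 21 = 0.3014.
Adj R^2 = 1 - 0.3014 = 0.6986.

0.6986


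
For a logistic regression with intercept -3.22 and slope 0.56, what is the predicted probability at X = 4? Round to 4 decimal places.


Linear predictor: z = -3.22 + 0.56 * 4 = -0.9800.
P = 1/(1 + exp(0.9800)) = 1/(1 + 2.6645) = 0.2729.

0.2729


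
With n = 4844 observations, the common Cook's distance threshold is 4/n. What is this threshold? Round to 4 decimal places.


Using the rule of thumb:
Threshold = 4 / 4844 = 0.0008.

0.0008


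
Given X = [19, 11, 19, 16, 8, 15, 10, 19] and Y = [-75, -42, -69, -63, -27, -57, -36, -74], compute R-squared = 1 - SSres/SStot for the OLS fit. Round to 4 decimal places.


After computing the OLS fit (b0=4.4642, b1=-4.0916):
SSres = 29.7189, SStot = 2337.8750.
R^2 = 1 - 29.7189/2337.8750 = 0.9873.

0.9873


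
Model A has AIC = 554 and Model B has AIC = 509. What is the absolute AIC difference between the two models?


Compute |554 - 509| = 45.
Model B has the smaller AIC.

45


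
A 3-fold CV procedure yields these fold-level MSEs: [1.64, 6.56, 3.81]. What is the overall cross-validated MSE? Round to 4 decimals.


Total MSE across folds = 12.0100.
CV-MSE = 12.0100/3 = 4.0033.

4.0033


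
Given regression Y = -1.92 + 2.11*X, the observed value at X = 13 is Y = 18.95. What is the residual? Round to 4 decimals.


Fitted value at X = 13 is yhat = -1.92 + 2.11*13 = 25.5100.
Residual = 18.95 - 25.5100 = -6.5600.

-6.5600


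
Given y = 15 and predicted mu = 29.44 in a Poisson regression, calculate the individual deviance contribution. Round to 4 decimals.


Compute y*ln(y/mu) = 15*ln(15/29.44) = 15*-0.674304 = -10.114560.
y - mu = -14.44.
D = 2*(-10.114560 - (-14.44)) = 8.650880, which rounds to 8.6509.

8.6509


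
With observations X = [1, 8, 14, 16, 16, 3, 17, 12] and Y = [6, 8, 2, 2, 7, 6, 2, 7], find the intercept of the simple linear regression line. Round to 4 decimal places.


Compute b1 = -0.2120 from the OLS formula.
With xbar = 10.8750 and ybar = 5.0000, the intercept is:
b0 = 5.0000 - -0.2120 * 10.8750 = 7.3054.

7.3054


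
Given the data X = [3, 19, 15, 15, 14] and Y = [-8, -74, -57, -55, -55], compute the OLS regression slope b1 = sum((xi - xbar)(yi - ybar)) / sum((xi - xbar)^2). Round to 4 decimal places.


First compute the means: xbar = 13.2000, ybar = -49.8000.
Then S_xx = sum((xi - xbar)^2) = 144.8000.
S_xy = sum((xi - xbar)(yi - ybar)) = -593.2000.
b1 = S_xy / S_xx = -593.2000 / 144.8000 = -4.0967.

-4.0967


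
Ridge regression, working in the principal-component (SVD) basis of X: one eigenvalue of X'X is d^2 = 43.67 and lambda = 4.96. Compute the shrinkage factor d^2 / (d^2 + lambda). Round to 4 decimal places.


d^2 + lambda = 43.67 + 4.96 = 48.6300.
Shrinkage factor = 43.67/48.6300 = 0.8980.

0.8980


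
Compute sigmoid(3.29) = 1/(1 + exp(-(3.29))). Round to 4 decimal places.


exp(-3.2900) = 0.0373.
1 + exp(-z) = 1.0373.
sigmoid = 1/1.0373 = 0.9641.

0.9641


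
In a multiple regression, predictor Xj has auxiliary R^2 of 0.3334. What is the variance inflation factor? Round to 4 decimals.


Using VIF = 1/(1 - R^2_j):
1 - 0.3334 = 0.6666.
VIF = 1.5002.

1.5002


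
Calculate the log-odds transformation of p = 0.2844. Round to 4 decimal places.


Compute the odds: 0.2844/0.7156 = 0.3974.
Take the natural log: ln(0.3974) = -0.9227.

-0.9227


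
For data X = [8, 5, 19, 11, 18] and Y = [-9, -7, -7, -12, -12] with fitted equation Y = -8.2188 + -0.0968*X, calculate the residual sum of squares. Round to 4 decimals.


Compute predicted values, then residuals = yi - yhat_i.
Residuals: [-0.0068, 1.7028, 3.0580, -2.7164, -2.0388].
SSres = sum(residual^2) = 23.7865.

23.7865


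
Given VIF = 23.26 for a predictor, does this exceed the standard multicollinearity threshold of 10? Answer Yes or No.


Compare VIF = 23.26 to the threshold of 10.
23.26 >= 10, so the answer is Yes.

Yes


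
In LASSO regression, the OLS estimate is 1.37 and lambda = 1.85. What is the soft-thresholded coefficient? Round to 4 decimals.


Absolute value: |1.37| = 1.37.
Compare to lambda = 1.85.
Since |beta| <= lambda, the coefficient is set to 0.

0.0000


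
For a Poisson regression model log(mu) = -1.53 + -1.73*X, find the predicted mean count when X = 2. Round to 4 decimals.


Compute eta = -1.53 + -1.73 * 2 = -4.9900.
Apply inverse link: mu = e^-4.9900 = 0.0068.

0.0068


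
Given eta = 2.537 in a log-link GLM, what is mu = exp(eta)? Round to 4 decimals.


mu = exp(eta) = exp(2.537).
= 12.6417.

12.6417


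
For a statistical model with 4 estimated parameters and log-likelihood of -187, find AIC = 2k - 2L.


AIC = 2k - 2*loglik = 2(4) - 2(-187).
= 8 + 374 = 382.

382


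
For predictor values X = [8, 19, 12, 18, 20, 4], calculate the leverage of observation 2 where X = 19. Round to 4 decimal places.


Compute xbar = 13.5000 with n = 6 observations.
SXX = 215.5000.
Leverage = 1/6 + (19 - 13.5000)^2/215.5000 = 0.3070.

0.3070


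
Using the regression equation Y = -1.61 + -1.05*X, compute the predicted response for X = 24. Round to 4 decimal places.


Plug X = 24 into Y = -1.61 + -1.05*X:
Y = -1.61 + -25.2000 = -26.8100.

-26.8100


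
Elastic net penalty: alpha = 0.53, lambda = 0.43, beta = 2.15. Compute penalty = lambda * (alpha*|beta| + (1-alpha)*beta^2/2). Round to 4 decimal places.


L1 component = 0.53 * |2.15| = 1.1395.
L2 component = 0.47 * 2.15^2 / 2 = 1.0863.
Penalty = 0.43 * (1.1395 + 1.0863) = 0.43 * 2.2258 = 0.9571.

0.9571


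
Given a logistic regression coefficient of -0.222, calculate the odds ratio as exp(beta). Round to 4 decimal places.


The odds ratio is computed as:
OR = e^(-0.222) = 0.8009.

0.8009


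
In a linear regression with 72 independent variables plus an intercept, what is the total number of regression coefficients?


Including the intercept, the model has 72 predictor coefficients + 1 intercept.
Total = 73.

73


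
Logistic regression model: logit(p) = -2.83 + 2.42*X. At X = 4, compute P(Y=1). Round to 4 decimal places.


z = -2.83 + 2.42 * 4 = 6.8500.
Sigmoid: P = 1 / (1 + exp(-6.8500)) = 0.9989.

0.9989


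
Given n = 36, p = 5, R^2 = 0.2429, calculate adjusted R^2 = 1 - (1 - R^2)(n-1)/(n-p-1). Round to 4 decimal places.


Using the formula:
(1 - 0.2429) = 0.7571.
Multiply by 35/30: 0.7571 * 35 = 26.4985, then 26.4985 / 30 = 0.8833.
Adj R^2 = 1 - 0.8833 = 0.1167.

0.1167


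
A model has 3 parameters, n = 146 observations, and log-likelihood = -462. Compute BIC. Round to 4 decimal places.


k * ln(n) = 3 * ln(146) = 3 * 4.983607 = 14.950821.
-2 * loglik = -2 * (-462) = 924.
BIC = 14.950821 + 924 = 938.950821, which rounds to 938.9508.

938.9508


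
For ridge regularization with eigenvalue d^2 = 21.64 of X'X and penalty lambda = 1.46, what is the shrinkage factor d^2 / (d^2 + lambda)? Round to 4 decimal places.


d^2 + lambda = 21.64 + 1.46 = 23.1000.
Shrinkage factor = 21.64/23.1000 = 0.9368.

0.9368


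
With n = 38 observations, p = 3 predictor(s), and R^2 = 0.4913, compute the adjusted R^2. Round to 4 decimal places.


Adjusted R^2 = 1 - (1 - R^2) * (n-1)/(n-p-1).
(1 - R^2) = 0.5087.
(n-1)/(n-p-1) = 37/34.
(1 - R^2) * (n-1) = 0.5087 * 37 = 18.8219.
Divide by (n-p-1): 18.8219 / 34 = 0.5536.
Adj R^2 = 1 - 0.5536 = 0.4464.

0.4464


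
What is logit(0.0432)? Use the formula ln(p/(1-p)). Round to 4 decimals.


1 - p = 0.9568.
p/(1-p) = 0.0452.
logit = ln(0.0452) = -3.0978.

-3.0978


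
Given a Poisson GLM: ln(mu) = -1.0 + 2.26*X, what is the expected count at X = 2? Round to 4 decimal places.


eta = -1.0 + 2.26 * 2 = 3.5200.
mu = exp(3.5200) = 33.7844.

33.7844


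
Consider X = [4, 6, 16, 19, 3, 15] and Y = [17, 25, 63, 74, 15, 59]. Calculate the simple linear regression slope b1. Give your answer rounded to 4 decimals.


Calculate xbar = 10.5000, ybar = 42.1667.
S_xx = 241.5000, S_xy = 905.5000.
Using b1 = S_xy / S_xx = 905.5000 / 241.5000, we get b1 = 3.7495.

3.7495


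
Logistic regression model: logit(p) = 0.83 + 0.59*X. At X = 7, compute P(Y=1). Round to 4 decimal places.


Linear predictor: z = 0.83 + 0.59 * 7 = 4.9600.
P = 1/(1 + exp(-4.9600)) = 1/(1 + 0.0070) = 0.9930.

0.9930


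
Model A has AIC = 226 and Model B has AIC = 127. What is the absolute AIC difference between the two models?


Absolute difference = |226 - 127| = 99.
The model with lower AIC (B) is preferred.

99


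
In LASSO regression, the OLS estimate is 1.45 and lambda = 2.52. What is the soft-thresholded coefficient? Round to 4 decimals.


|beta_OLS| = 1.45.
lambda = 2.52.
Since |beta| <= lambda, the coefficient is set to 0.
Result = 0.0000.

0.0000


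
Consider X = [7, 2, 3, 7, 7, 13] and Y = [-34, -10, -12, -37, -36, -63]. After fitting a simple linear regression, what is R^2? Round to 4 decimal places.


Fit the OLS line: b0 = 0.3709, b1 = -4.9801.
SSres = 17.4702.
SStot = 1890.0000.
R^2 = 1 - 17.4702/1890.0000 = 0.9908.

0.9908


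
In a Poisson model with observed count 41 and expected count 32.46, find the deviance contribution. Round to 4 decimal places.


y/mu = 41/32.46 = 1.263093 (approx.), and ln(41/32.46) = 0.233564.
y * ln(y/mu) = 41 * 0.233564 = 9.576124.
y - mu = 8.54.
D = 2 * (9.576124 - 8.54) = 2.072248, which rounds to 2.0722.

2.0722


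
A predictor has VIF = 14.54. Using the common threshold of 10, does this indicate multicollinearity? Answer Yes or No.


The threshold is 10.
VIF = 14.54 is >= 10.
Multicollinearity indication: Yes.

Yes


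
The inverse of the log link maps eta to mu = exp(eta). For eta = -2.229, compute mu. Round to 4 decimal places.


Apply the inverse link:
mu = e^-2.229 = 0.1076.

0.1076


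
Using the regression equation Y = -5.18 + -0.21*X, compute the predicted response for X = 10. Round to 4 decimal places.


Substitute X = 10 into the equation:
Y = -5.18 + -0.21 * 10 = -5.18 + -2.1000 = -7.2800.

-7.2800


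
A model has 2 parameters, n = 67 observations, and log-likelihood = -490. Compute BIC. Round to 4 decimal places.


Compute k*ln(n) = 2*ln(67) = 2*4.204693 = 8.409386.
Then -2*loglik = 980.
BIC = 8.409386 + 980 = 988.409386, which rounds to 988.4094.

988.4094


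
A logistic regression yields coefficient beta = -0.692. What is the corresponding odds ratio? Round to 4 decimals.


The odds ratio is computed as:
OR = e^(-0.692) = 0.5006.

0.5006


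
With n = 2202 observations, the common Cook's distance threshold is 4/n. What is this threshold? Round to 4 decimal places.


Cook's distance cutoff = 4/n = 4/2202.
= 0.0018.

0.0018


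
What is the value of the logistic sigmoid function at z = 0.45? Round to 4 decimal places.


First, exp(-0.4500) = 0.6376.
Then sigma(z) = 1/(1 + 0.6376) = 0.6106.

0.6106


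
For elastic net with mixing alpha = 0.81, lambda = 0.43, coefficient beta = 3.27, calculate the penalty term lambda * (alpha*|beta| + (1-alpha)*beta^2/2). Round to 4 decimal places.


alpha * |beta| = 0.81 * 3.27 = 2.6487.
(1-alpha) * beta^2/2 = 0.19 * 10.6929/2 = 1.0158.
Total = 0.43 * (2.6487 + 1.0158) = 1.5757.

1.5757


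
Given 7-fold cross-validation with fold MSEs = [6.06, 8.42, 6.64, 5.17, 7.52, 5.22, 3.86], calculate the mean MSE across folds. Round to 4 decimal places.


Add all fold MSEs: 42.8900.
Divide by k = 7: 42.8900/7 = 6.1271.

6.1271


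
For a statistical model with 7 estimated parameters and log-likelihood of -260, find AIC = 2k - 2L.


AIC = 2k - 2*loglik = 2(7) - 2(-260).
= 14 + 520 = 534.

534


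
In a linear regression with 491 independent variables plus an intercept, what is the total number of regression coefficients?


Each predictor gets one coefficient, plus one intercept.
Total parameters = 491 + 1 = 492.

492


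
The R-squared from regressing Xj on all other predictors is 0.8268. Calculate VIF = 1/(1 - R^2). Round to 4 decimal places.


VIF = 1 / (1 - 0.8268).
= 1 / 0.1732 = 5.7737.

5.7737


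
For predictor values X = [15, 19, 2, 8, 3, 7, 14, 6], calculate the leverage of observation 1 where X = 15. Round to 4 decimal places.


Compute xbar = 9.2500 with n = 8 observations.
SXX = 259.5000.
Leverage = 1/8 + (15 - 9.2500)^2/259.5000 = 0.2524.

0.2524


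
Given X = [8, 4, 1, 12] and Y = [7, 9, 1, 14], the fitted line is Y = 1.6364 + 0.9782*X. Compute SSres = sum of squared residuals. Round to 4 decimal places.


For each point, residual = actual - predicted.
Residuals: [-2.4620, 3.4508, -1.6146, 0.6252].
Sum of squared residuals = 20.9673.

20.9673


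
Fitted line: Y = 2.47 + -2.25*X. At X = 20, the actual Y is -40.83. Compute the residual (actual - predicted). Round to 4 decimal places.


Compute yhat = 2.47 + (-2.25)(20) = -42.5300.
Residual = actual - predicted = -40.83 - -42.5300 = 1.7000.

1.7000


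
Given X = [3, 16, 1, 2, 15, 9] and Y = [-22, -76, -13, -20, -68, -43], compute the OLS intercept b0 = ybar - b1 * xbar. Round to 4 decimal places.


First find the slope: b1 = -3.9701.
Means: xbar = 7.6667, ybar = -40.3333.
b0 = ybar - b1 * xbar = -40.3333 - -3.9701 * 7.6667 = -9.8955.

-9.8955


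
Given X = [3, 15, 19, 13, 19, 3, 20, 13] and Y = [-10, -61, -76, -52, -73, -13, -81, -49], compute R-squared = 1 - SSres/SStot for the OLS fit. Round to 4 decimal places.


After computing the OLS fit (b0=0.6907, b1=-4.0050):
SSres = 21.8669, SStot = 5232.8750.
R^2 = 1 - 21.8669/5232.8750 = 0.9958.

0.9958


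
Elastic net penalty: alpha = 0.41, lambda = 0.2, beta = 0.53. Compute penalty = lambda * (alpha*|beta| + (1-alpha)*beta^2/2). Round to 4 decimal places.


L1 component = 0.41 * |0.53| = 0.2173.
L2 component = 0.59 * 0.53^2 / 2 = 0.0829.
Penalty = 0.2 * (0.2173 + 0.0829) = 0.2 * 0.3002 = 0.0600.

0.0600


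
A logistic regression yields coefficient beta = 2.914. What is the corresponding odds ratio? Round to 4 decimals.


Odds ratio = exp(beta) = exp(2.914).
= 18.4304.

18.4304


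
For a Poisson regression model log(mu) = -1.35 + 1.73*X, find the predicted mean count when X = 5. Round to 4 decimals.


Linear predictor: eta = -1.35 + (1.73)(5) = 7.3000.
Expected count: mu = exp(7.3000) = 1480.2999.

1480.2999


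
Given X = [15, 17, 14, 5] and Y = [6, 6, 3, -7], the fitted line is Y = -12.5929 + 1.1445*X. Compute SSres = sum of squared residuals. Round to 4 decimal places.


For each point, residual = actual - predicted.
Residuals: [1.4254, -0.8636, -0.4301, -0.1296].
Sum of squared residuals = 2.9794.

2.9794


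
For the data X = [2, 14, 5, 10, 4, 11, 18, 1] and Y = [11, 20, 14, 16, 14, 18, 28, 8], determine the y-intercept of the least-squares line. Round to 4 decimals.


Compute b1 = 0.9652 from the OLS formula.
With xbar = 8.1250 and ybar = 16.1250, the intercept is:
b0 = 16.1250 - 0.9652 * 8.1250 = 8.2825.

8.2825


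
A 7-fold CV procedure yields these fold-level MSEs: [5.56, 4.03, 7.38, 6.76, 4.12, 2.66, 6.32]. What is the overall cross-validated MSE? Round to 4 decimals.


Total MSE across folds = 36.8300.
CV-MSE = 36.8300/7 = 5.2614.

5.2614


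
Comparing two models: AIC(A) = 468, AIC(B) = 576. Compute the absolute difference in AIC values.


|AIC_A - AIC_B| = |468 - 576| = 108.
Model A is preferred (lower AIC).

108


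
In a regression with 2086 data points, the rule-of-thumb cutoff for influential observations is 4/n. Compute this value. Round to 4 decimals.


Using the rule of thumb:
Threshold = 4 / 2086 = 0.0019.

0.0019


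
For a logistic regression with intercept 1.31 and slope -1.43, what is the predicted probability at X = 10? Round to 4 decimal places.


z = 1.31 + -1.43 * 10 = -12.9900.
Sigmoid: P = 1 / (1 + exp(12.9900)) = 0.0000.

0.0000


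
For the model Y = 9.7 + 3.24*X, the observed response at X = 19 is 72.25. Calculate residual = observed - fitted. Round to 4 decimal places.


Fitted value at X = 19 is yhat = 9.7 + 3.24*19 = 71.2600.
Residual = 72.25 - 71.2600 = 0.9900.

0.9900


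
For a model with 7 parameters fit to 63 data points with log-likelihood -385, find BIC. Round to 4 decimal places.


k * ln(n) = 7 * ln(63) = 7 * 4.143135 = 29.001945.
-2 * loglik = -2 * (-385) = 770.
BIC = 29.001945 + 770 = 799.001945, which rounds to 799.0019.

799.0019


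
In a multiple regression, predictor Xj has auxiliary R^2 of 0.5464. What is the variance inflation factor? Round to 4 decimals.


VIF = 1 / (1 - 0.5464).
= 1 / 0.4536 = 2.2046.

2.2046


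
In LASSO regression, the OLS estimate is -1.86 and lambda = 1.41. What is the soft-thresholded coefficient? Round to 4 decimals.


|beta_OLS| = 1.86.
lambda = 1.41.
Since |beta| > lambda, coefficient = sign(beta)*(|beta| - lambda) = -0.4500.
Result = -0.4500.

-0.4500


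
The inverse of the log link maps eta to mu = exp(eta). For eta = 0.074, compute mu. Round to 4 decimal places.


The inverse log link gives:
mu = exp(0.074) = 1.0768.

1.0768


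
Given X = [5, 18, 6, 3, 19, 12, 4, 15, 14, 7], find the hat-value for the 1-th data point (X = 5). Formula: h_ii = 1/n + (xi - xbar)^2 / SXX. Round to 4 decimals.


Compute xbar = 10.3000 with n = 10 observations.
SXX = 324.1000.
Leverage = 1/10 + (5 - 10.3000)^2/324.1000 = 0.1867.

0.1867


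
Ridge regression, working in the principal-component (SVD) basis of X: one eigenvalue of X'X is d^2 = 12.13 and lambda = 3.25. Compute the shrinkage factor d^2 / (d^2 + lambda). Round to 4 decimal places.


d^2 + lambda = 12.13 + 3.25 = 15.3800.
Shrinkage factor = 12.13/15.3800 = 0.7887.

0.7887


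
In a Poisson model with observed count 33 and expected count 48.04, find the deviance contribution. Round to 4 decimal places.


y/mu = 33/48.04 = 0.686928 (approx.), and ln(33/48.04) = -0.375526.
y * ln(y/mu) = 33 * -0.375526 = -12.392358.
y - mu = -15.04.
D = 2 * (-12.392358 - -15.04) = 5.295284, which rounds to 5.2953.

5.2953


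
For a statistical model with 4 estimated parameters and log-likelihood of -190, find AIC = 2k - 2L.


Compute:
2k = 2*4 = 8.
-2*loglik = -2*(-190) = 380.
AIC = 8 + 380 = 388.

388


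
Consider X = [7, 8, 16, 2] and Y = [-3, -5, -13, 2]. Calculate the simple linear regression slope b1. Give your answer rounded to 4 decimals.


Calculate xbar = 8.2500, ybar = -4.7500.
S_xx = 100.7500, S_xy = -108.2500.
Using b1 = S_xy / S_xx = -108.2500 / 100.7500, we get b1 = -1.0744.

-1.0744


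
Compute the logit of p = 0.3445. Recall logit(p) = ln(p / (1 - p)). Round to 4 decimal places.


The odds are p/(1-p) = 0.3445 / 0.6555 = 0.5256.
logit(p) = ln(0.5256) = -0.6433.

-0.6433


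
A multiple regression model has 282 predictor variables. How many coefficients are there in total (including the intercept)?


Including the intercept, the model has 282 predictor coefficients + 1 intercept.
Total = 283.

283


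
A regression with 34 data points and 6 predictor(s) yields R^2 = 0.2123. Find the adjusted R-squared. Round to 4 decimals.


Adjusted R^2 = 1 - (1 - R^2) * (n-1)/(n-p-1).
(1 - R^2) = 0.7877.
(n-1)/(n-p-1) = 33/27.
(1 - R^2) * (n-1) = 0.7877 * 33 = 25.9941.
Divide by (n-p-1): 25.9941 / 27 = 0.9627.
Adj R^2 = 1 - 0.9627 = 0.0373.

0.0373


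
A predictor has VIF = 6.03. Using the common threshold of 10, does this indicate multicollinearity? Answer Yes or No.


Check: VIF = 6.03 vs threshold = 10.
Since 6.03 < 10, the answer is No.

No


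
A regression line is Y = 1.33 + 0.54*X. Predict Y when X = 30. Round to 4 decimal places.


Plug X = 30 into Y = 1.33 + 0.54*X:
Y = 1.33 + 16.2000 = 17.5300.

17.5300


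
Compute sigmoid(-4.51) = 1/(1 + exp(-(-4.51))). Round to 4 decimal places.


exp(4.5100) = 90.9218.
1 + exp(-z) = 91.9218.
sigmoid = 1/91.9218 = 0.0109.

0.0109


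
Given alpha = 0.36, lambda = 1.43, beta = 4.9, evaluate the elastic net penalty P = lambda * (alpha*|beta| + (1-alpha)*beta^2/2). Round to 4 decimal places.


Compute:
L1 = 0.36 * 4.9 = 1.7640.
L2 = 0.64 * 4.9^2 / 2 = 7.6832.
Penalty = 1.43 * (1.7640 + 7.6832) = 13.5095.

13.5095


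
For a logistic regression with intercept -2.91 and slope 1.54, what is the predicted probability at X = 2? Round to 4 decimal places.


Linear predictor: z = -2.91 + 1.54 * 2 = 0.1700.
P = 1/(1 + exp(-0.1700)) = 1/(1 + 0.8437) = 0.5424.

0.5424


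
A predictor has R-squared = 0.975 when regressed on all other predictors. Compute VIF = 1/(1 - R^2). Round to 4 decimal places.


Using VIF = 1/(1 - R^2_j):
1 - 0.975 = 0.025.
VIF = 40.0000.

40.0000


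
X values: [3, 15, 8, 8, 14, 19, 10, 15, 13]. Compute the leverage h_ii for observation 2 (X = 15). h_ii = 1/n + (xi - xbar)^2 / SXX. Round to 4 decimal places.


Mean of X: xbar = 11.6667.
SXX = 188.0000.
For X = 15: h = 1/9 + (15 - 11.6667)^2/188.0000 = 0.1702.

0.1702


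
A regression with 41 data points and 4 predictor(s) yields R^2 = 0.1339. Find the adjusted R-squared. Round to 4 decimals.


Plug in: Adj R^2 = 1 - (1 - 0.1339) * 40/36.
= 1 - 0.8661 * 40/36
= 1 - 34.6440 / 36
= 1 - 0.9623 = 0.0377.

0.0377
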